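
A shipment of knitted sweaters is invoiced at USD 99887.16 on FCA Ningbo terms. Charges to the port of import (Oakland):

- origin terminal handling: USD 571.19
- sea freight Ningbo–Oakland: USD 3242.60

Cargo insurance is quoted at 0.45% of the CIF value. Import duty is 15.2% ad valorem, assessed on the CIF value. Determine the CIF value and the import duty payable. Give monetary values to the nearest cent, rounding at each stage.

CIF value: USD 104169.71; import duty: USD 15833.80

Let C be the CIF value. C = FCA price + pre-shipment costs + freight + 0.45% × C
C − 0.45% × C = 99887.16 + 571.19 + 3242.60
0.9955 × C = 103700.95
C = 103700.95 / 0.9955 = 104169.71
Insurance premium = 0.45% × 104169.71 = 468.76
Import duty = 104169.71 × 15.2% = 15833.80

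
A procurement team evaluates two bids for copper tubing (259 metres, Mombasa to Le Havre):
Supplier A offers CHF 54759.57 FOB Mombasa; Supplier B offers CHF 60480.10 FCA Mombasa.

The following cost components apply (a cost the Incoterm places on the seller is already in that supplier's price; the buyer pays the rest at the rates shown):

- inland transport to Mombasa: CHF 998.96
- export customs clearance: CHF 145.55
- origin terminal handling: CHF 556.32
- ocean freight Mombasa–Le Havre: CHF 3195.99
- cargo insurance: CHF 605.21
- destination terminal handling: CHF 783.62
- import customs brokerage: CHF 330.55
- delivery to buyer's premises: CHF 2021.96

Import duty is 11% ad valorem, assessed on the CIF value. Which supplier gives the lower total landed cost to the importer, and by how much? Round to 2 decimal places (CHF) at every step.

Supplier A is cheaper by CHF 6967.31

Supplier A (FOB):
CIF value = FOB price + freight + insurance = 54759.57 + 3195.99 + 605.21 = 58560.77
Import duty = 58560.77 × 11% = 6441.68
Buyer bears (A): 3195.99 + 605.21 + 783.62 + 330.55 + 2021.96 = 6937.33
Landed cost (A) = invoice 54759.57 + 6937.33 + duty 6441.68 = 68138.58
Supplier B (FCA):
CIF value = FCA price + origin terminal + freight + insurance = 60480.10 + 556.32 + 3195.99 + 605.21 = 64837.62
Import duty = 64837.62 × 11% = 7132.14
Buyer bears (B): 556.32 + 3195.99 + 605.21 + 783.62 + 330.55 + 2021.96 = 7493.65
Landed cost (B) = invoice 60480.10 + 7493.65 + duty 7132.14 = 75105.89
Difference = |68138.58 − 75105.89| = 6967.31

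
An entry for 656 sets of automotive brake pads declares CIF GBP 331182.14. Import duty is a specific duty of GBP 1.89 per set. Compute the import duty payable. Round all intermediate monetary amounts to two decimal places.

Import duty: GBP 1239.84

Import duty = 656 × 1.89 = 1239.84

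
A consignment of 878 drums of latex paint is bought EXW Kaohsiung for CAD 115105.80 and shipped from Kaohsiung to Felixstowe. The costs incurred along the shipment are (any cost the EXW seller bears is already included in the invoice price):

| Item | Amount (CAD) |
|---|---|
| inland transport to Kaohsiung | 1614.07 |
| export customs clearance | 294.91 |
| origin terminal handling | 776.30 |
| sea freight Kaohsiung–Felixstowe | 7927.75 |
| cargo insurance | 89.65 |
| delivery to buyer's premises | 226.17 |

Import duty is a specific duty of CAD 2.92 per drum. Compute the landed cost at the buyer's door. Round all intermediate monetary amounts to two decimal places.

EXW: the seller makes goods available at their premises; the buyer bears all onward costs.
CIF value = EXW price + inland to port + export clearance + origin terminal + freight + insurance = 115105.80 + 1614.07 + 294.91 + 776.30 + 7927.75 + 89.65 = 125808.48
Import duty = 878 × 2.92 = 2563.76
Buyer bears: inland to port 1614.07 + export clearance 294.91 + origin terminal 776.30 + freight 7927.75 + insurance 89.65 + delivery 226.17 + duty 2563.76 = 13492.61
Landed cost = invoice 115105.80 + 13492.61 = 128598.41

Total landed cost: CAD 128598.41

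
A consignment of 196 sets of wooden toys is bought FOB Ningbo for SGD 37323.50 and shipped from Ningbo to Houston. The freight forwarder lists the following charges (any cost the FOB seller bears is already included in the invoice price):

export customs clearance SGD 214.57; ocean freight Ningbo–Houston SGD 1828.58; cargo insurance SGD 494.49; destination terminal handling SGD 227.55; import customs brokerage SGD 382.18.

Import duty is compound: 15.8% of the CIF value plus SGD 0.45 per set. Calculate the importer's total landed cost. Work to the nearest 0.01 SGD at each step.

FOB: the seller bears costs until goods are on board at the origin port; the buyer bears freight, insurance and all costs thereafter.
Already in the invoice (seller's account under FOB): export clearance — exclude.
CIF value = FOB price + freight + insurance = 37323.50 + 1828.58 + 494.49 = 39646.57
Ad valorem component: 39646.57 × 15.8% = 6264.16
Specific component: 196 × 0.45 = 88.20
Import duty = 6264.16 + 88.20 = 6352.36
Buyer bears: freight 1828.58 + insurance 494.49 + destination terminal 227.55 + brokerage 382.18 + duty 6352.36 = 9285.16
Landed cost = invoice 37323.50 + 9285.16 = 46608.66

Total landed cost: SGD 46608.66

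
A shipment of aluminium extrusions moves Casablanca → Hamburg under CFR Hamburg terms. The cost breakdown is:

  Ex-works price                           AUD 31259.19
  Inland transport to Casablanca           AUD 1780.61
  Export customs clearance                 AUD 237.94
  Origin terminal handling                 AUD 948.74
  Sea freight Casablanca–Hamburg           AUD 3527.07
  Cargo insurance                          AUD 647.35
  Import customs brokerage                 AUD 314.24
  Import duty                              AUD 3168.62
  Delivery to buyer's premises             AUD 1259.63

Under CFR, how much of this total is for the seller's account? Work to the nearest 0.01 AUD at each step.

CFR: the seller pays costs through ocean freight to the destination port, but not insurance.
Seller's account: goods 31259.19 + inland to port 1780.61 + export clearance 237.94 + origin terminal 948.74 + freight 3527.07 = 37753.55
Buyer's account: insurance 647.35 + brokerage 314.24 + duty 3168.62 + delivery 1259.63 = 5389.84

Seller's account: AUD 37753.55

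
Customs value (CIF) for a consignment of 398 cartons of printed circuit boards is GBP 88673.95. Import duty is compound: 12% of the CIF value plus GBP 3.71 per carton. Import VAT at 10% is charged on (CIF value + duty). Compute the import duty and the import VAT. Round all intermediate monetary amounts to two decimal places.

Import duty: GBP 12117.45; import VAT: GBP 10079.14

Ad valorem component: 88673.95 × 12% = 10640.87
Specific component: 398 × 3.71 = 1476.58
Import duty = 10640.87 + 1476.58 = 12117.45
VAT base = CIF + duty = 88673.95 + 12117.45 = 100791.40
Import VAT = 100791.40 × 10% = 10079.14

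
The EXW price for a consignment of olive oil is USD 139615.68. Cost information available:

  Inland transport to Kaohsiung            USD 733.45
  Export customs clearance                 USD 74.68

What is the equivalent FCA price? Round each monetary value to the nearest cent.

From EXW to FCA, the seller additionally bears: inland to port, export clearance.
FCA price = 139615.68 + 733.45 + 74.68 = 140423.81

FCA price: USD 140423.81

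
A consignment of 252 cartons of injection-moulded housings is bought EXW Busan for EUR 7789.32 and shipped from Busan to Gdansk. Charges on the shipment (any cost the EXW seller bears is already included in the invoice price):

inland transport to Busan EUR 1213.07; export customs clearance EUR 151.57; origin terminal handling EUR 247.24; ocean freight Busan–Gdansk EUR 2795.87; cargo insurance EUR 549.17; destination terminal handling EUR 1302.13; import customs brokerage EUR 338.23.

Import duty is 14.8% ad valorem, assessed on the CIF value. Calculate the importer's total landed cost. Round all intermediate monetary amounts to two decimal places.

EXW: the seller makes goods available at their premises; the buyer bears all onward costs.
CIF value = EXW price + inland to port + export clearance + origin terminal + freight + insurance = 7789.32 + 1213.07 + 151.57 + 247.24 + 2795.87 + 549.17 = 12746.24
Import duty = 12746.24 × 14.8% = 1886.44
Buyer bears: inland to port 1213.07 + export clearance 151.57 + origin terminal 247.24 + freight 2795.87 + insurance 549.17 + destination terminal 1302.13 + brokerage 338.23 + duty 1886.44 = 8483.72
Landed cost = invoice 7789.32 + 8483.72 = 16273.04

Total landed cost: EUR 16273.04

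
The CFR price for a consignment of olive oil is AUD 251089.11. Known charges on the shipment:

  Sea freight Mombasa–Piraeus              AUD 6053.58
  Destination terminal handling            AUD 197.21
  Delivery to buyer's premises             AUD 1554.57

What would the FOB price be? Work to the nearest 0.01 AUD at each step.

FOB price: AUD 245035.53

Not relevant to the conversion: destination terminal, delivery — on the buyer under both terms; not part of either seller's price.
From CFR to FOB, the seller no longer bears: freight.
FOB price = 251089.11 − 6053.58 = 245035.53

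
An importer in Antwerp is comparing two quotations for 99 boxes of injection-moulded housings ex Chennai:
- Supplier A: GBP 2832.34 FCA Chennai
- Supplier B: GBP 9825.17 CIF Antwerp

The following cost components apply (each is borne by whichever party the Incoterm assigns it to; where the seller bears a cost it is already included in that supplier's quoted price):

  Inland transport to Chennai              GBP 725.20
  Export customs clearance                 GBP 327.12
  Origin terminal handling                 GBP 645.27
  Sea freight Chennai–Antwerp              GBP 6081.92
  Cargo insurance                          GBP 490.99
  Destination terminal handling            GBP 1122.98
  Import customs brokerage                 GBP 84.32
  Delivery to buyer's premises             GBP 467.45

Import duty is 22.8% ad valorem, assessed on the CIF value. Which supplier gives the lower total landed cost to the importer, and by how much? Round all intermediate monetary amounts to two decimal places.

Supplier B is cheaper by GBP 276.73

Supplier A (FCA):
CIF value = FCA price + origin terminal + freight + insurance = 2832.34 + 645.27 + 6081.92 + 490.99 = 10050.52
Import duty = 10050.52 × 22.8% = 2291.52
Buyer bears (A): 645.27 + 6081.92 + 490.99 + 1122.98 + 84.32 + 467.45 = 8892.93
Landed cost (A) = invoice 2832.34 + 8892.93 + duty 2291.52 = 14016.79
Supplier B (CIF):
The CIF price already equals the CIF value: 9825.17
Import duty = 9825.17 × 22.8% = 2240.14
Buyer bears (B): 1122.98 + 84.32 + 467.45 = 1674.75
Landed cost (B) = invoice 9825.17 + 1674.75 + duty 2240.14 = 13740.06
Difference = |14016.79 − 13740.06| = 276.73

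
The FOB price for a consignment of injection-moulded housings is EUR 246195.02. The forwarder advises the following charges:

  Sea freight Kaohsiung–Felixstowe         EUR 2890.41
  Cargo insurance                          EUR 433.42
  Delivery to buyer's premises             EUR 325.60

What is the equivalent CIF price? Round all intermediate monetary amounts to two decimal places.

CIF price: EUR 249518.85

Not relevant to the conversion: delivery — on the buyer under both terms; not part of either seller's price.
From FOB to CIF, the seller additionally bears: freight, insurance.
CIF price = 246195.02 + 2890.41 + 433.42 = 249518.85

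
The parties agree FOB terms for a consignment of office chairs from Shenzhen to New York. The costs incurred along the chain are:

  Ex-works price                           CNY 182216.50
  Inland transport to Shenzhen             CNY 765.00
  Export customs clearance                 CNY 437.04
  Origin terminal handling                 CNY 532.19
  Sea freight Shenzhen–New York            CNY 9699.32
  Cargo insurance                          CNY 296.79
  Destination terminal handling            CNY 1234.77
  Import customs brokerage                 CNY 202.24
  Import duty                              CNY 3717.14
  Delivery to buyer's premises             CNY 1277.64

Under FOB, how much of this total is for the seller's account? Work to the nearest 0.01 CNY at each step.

Seller's account: CNY 183950.73

FOB: the seller bears costs until goods are on board at the origin port; the buyer bears freight, insurance and all costs thereafter.
Seller's account: goods 182216.50 + inland to port 765.00 + export clearance 437.04 + origin terminal 532.19 = 183950.73
Buyer's account: freight 9699.32 + insurance 296.79 + destination terminal 1234.77 + brokerage 202.24 + duty 3717.14 + delivery 1277.64 = 16427.90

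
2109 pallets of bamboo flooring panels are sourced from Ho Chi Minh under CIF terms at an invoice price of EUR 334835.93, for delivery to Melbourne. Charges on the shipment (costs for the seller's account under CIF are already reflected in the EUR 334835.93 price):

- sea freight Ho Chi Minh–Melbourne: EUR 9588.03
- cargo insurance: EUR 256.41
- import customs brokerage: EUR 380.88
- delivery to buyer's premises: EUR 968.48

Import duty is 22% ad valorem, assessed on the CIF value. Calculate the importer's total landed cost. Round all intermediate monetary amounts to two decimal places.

Total landed cost: EUR 409849.19

CIF: the seller pays costs through ocean freight and marine insurance to the destination port.
Already in the invoice (seller's account under CIF): freight, insurance — exclude.
The CIF price already equals the CIF value: 334835.93
Import duty = 334835.93 × 22% = 73663.90
Buyer bears: brokerage 380.88 + delivery 968.48 + duty 73663.90 = 75013.26
Landed cost = invoice 334835.93 + 75013.26 = 409849.19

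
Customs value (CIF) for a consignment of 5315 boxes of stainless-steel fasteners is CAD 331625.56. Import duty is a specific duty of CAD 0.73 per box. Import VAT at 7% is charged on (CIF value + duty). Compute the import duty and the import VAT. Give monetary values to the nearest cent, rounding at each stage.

Import duty: CAD 3879.95; import VAT: CAD 23485.39

Import duty = 5315 × 0.73 = 3879.95
VAT base = CIF + duty = 331625.56 + 3879.95 = 335505.51
Import VAT = 335505.51 × 7% = 23485.39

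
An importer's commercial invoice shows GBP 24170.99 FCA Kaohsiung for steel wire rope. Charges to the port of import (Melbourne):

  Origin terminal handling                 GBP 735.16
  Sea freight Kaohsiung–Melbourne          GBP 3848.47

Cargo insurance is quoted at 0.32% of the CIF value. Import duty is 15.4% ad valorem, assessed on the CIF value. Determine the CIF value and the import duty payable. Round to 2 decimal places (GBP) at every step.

Let C be the CIF value. C = FCA price + pre-shipment costs + freight + 0.32% × C
C − 0.32% × C = 24170.99 + 735.16 + 3848.47
0.9968 × C = 28754.62
C = 28754.62 / 0.9968 = 28846.93
Insurance premium = 0.32% × 28846.93 = 92.31
Import duty = 28846.93 × 15.4% = 4442.43

CIF value: GBP 28846.93; import duty: GBP 4442.43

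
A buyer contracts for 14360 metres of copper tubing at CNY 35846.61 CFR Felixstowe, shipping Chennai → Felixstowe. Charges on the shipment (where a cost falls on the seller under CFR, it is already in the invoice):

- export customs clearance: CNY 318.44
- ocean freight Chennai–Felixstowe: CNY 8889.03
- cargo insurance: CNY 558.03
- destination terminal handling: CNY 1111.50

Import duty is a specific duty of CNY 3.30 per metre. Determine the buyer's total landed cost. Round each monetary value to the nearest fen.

CFR: the seller pays costs through ocean freight to the destination port, but not insurance.
Already in the invoice (seller's account under CFR): export clearance, freight — exclude.
CIF value = CFR price + insurance = 35846.61 + 558.03 = 36404.64
Import duty = 14360 × 3.30 = 47388.00
Buyer bears: insurance 558.03 + destination terminal 1111.50 + duty 47388.00 = 49057.53
Landed cost = invoice 35846.61 + 49057.53 = 84904.14

Total landed cost: CNY 84904.14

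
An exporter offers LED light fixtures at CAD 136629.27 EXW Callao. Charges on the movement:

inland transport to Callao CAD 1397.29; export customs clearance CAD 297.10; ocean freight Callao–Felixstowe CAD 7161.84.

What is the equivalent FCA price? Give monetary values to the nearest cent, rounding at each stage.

FCA price: CAD 138323.66

Not relevant to the conversion: freight — on the buyer under both terms; not part of either seller's price.
From EXW to FCA, the seller additionally bears: inland to port, export clearance.
FCA price = 136629.27 + 1397.29 + 297.10 = 138323.66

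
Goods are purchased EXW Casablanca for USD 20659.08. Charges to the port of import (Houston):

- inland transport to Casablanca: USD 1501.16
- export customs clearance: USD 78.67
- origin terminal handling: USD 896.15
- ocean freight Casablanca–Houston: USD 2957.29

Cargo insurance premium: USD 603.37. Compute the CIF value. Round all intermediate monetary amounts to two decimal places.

CIF = EXW price + pre-shipment costs + freight + insurance
CIF = 20659.08 + 1501.16 + 78.67 + 896.15 + 2957.29 + 603.37 = 26695.72

CIF value: USD 26695.72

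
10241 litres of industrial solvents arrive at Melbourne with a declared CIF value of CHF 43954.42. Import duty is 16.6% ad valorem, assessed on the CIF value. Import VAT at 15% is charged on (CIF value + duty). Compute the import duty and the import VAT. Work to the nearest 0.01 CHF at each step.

Import duty: CHF 7296.43; import VAT: CHF 7687.63

Import duty = 43954.42 × 16.6% = 7296.43
VAT base = CIF + duty = 43954.42 + 7296.43 = 51250.85
Import VAT = 51250.85 × 15% = 7687.63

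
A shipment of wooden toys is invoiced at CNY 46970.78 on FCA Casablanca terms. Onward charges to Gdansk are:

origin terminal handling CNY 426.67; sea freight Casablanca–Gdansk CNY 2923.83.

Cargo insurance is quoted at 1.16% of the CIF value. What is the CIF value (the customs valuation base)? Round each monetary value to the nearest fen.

Let C be the CIF value. C = FCA price + pre-shipment costs + freight + 1.16% × C
C − 1.16% × C = 46970.78 + 426.67 + 2923.83
0.9884 × C = 50321.28
C = 50321.28 / 0.9884 = 50911.86
Insurance premium = 1.16% × 50911.86 = 590.58

CIF value: CNY 50911.86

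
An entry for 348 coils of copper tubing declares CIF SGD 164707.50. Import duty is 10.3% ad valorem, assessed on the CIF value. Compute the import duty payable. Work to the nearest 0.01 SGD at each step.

Import duty = 164707.50 × 10.3% = 16964.87

Import duty: SGD 16964.87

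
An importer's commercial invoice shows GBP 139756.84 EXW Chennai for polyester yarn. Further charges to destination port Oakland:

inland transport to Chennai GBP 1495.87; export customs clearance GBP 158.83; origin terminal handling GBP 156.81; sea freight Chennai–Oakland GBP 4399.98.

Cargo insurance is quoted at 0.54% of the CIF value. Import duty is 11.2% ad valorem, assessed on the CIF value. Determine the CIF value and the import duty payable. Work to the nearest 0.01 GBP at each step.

CIF value: GBP 146760.84; import duty: GBP 16437.21

Let C be the CIF value. C = EXW price + pre-shipment costs + freight + 0.54% × C
C − 0.54% × C = 139756.84 + 1495.87 + 158.83 + 156.81 + 4399.98
0.9946 × C = 145968.33
C = 145968.33 / 0.9946 = 146760.84
Insurance premium = 0.54% × 146760.84 = 792.51
Import duty = 146760.84 × 11.2% = 16437.21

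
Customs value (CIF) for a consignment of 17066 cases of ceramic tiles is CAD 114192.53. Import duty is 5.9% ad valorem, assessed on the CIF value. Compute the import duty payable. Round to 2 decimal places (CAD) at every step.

Import duty = 114192.53 × 5.9% = 6737.36

Import duty: CAD 6737.36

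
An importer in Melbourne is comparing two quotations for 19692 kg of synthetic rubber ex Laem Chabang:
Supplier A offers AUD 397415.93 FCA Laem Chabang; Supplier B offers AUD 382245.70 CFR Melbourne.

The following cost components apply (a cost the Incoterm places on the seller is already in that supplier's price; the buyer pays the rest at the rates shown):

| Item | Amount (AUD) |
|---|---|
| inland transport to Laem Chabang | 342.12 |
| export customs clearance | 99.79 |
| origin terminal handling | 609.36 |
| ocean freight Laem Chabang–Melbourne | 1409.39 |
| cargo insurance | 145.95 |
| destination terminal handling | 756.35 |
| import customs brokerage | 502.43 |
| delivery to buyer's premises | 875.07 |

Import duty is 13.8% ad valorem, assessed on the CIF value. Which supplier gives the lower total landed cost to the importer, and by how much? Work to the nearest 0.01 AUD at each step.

Supplier A (FCA):
CIF value = FCA price + origin terminal + freight + insurance = 397415.93 + 609.36 + 1409.39 + 145.95 = 399580.63
Import duty = 399580.63 × 13.8% = 55142.13
Buyer bears (A): 609.36 + 1409.39 + 145.95 + 756.35 + 502.43 + 875.07 = 4298.55
Landed cost (A) = invoice 397415.93 + 4298.55 + duty 55142.13 = 456856.61
Supplier B (CFR):
CIF value = CFR price + insurance = 382245.70 + 145.95 = 382391.65
Import duty = 382391.65 × 13.8% = 52770.05
Buyer bears (B): 145.95 + 756.35 + 502.43 + 875.07 = 2279.80
Landed cost (B) = invoice 382245.70 + 2279.80 + duty 52770.05 = 437295.55
Difference = |456856.61 − 437295.55| = 19561.06

Supplier B is cheaper by AUD 19561.06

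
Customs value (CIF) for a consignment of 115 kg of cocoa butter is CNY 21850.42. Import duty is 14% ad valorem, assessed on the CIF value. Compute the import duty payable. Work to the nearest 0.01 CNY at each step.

Import duty: CNY 3059.06

Import duty = 21850.42 × 14% = 3059.06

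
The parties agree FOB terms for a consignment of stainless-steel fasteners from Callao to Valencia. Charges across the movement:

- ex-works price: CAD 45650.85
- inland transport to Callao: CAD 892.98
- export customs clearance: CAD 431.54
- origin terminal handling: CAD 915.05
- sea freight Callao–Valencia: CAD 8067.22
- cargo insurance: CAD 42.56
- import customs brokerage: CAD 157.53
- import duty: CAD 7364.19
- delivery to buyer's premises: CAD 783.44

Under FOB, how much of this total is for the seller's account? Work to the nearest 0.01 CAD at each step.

Seller's account: CAD 47890.42

FOB: the seller bears costs until goods are on board at the origin port; the buyer bears freight, insurance and all costs thereafter.
Seller's account: goods 45650.85 + inland to port 892.98 + export clearance 431.54 + origin terminal 915.05 = 47890.42
Buyer's account: freight 8067.22 + insurance 42.56 + brokerage 157.53 + duty 7364.19 + delivery 783.44 = 16414.94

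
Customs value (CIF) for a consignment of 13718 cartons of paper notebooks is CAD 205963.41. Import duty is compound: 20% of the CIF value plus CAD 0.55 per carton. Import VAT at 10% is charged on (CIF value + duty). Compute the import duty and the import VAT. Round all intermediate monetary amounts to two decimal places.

Ad valorem component: 205963.41 × 20% = 41192.68
Specific component: 13718 × 0.55 = 7544.90
Import duty = 41192.68 + 7544.90 = 48737.58
VAT base = CIF + duty = 205963.41 + 48737.58 = 254700.99
Import VAT = 254700.99 × 10% = 25470.10

Import duty: CAD 48737.58; import VAT: CAD 25470.10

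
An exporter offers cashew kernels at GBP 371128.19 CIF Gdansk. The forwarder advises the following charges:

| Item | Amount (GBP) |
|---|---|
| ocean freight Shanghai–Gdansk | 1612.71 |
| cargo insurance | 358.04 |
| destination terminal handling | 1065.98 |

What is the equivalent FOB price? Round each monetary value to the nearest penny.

Not relevant to the conversion: destination terminal — on the buyer under both terms; not part of either seller's price.
From CIF to FOB, the seller no longer bears: freight, insurance.
FOB price = 371128.19 − 1612.71 − 358.04 = 369157.44

FOB price: GBP 369157.44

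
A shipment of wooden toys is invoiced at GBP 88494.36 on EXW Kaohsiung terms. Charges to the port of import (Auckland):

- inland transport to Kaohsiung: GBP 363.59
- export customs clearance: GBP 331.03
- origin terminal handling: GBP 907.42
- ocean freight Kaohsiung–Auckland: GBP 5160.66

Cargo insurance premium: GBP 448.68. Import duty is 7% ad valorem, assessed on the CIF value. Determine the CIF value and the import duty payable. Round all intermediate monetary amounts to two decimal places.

CIF value: GBP 95705.74; import duty: GBP 6699.40

CIF = EXW price + pre-shipment costs + freight + insurance
CIF = 88494.36 + 363.59 + 331.03 + 907.42 + 5160.66 + 448.68 = 95705.74
Import duty = 95705.74 × 7% = 6699.40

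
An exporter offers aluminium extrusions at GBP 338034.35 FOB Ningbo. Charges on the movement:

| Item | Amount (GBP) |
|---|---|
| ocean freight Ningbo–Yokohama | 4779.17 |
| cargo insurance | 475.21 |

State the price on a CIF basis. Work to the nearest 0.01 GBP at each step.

From FOB to CIF, the seller additionally bears: freight, insurance.
CIF price = 338034.35 + 4779.17 + 475.21 = 343288.73

CIF price: GBP 343288.73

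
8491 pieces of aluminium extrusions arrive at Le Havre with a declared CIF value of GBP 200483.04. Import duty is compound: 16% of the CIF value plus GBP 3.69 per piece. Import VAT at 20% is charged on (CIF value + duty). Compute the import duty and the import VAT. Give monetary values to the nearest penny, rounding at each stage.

Import duty: GBP 63409.08; import VAT: GBP 52778.42

Ad valorem component: 200483.04 × 16% = 32077.29
Specific component: 8491 × 3.69 = 31331.79
Import duty = 32077.29 + 31331.79 = 63409.08
VAT base = CIF + duty = 200483.04 + 63409.08 = 263892.12
Import VAT = 263892.12 × 20% = 52778.42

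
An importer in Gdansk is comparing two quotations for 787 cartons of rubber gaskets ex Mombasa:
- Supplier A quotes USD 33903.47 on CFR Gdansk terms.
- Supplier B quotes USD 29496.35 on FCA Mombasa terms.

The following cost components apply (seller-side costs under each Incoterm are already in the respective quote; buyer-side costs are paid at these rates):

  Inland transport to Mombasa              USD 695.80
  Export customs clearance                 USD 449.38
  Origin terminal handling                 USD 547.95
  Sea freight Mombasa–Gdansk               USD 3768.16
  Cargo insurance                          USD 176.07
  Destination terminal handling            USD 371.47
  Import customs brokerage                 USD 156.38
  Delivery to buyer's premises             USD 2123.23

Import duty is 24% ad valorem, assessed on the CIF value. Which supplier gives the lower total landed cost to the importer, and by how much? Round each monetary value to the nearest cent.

Supplier B is cheaper by USD 112.85

Supplier A (CFR):
CIF value = CFR price + insurance = 33903.47 + 176.07 = 34079.54
Import duty = 34079.54 × 24% = 8179.09
Buyer bears (A): 176.07 + 371.47 + 156.38 + 2123.23 = 2827.15
Landed cost (A) = invoice 33903.47 + 2827.15 + duty 8179.09 = 44909.71
Supplier B (FCA):
CIF value = FCA price + origin terminal + freight + insurance = 29496.35 + 547.95 + 3768.16 + 176.07 = 33988.53
Import duty = 33988.53 × 24% = 8157.25
Buyer bears (B): 547.95 + 3768.16 + 176.07 + 371.47 + 156.38 + 2123.23 = 7143.26
Landed cost (B) = invoice 29496.35 + 7143.26 + duty 8157.25 = 44796.86
Difference = |44909.71 − 44796.86| = 112.85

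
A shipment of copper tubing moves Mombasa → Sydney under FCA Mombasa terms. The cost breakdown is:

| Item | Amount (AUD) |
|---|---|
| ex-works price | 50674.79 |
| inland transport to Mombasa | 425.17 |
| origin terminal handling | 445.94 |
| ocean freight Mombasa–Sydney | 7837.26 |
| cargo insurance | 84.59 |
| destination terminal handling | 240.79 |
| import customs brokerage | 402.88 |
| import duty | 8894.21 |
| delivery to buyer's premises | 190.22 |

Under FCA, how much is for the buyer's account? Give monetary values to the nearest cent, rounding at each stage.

Buyer's account: AUD 18095.89

FCA: the seller delivers export-cleared goods to the carrier; the buyer bears costs from that point.
Seller's account: goods 50674.79 + inland to port 425.17 = 51099.96
Buyer's account: origin terminal 445.94 + freight 7837.26 + insurance 84.59 + destination terminal 240.79 + brokerage 402.88 + duty 8894.21 + delivery 190.22 = 18095.89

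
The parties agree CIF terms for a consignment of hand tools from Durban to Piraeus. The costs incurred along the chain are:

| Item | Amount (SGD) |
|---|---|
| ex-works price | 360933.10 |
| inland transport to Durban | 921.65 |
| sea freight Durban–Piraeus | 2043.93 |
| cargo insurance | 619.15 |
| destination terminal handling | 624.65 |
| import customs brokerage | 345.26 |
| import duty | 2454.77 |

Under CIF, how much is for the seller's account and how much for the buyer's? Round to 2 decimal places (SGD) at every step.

Seller: SGD 364517.83; buyer: SGD 3424.68

CIF: the seller pays costs through ocean freight and marine insurance to the destination port.
Seller's account: goods 360933.10 + inland to port 921.65 + freight 2043.93 + insurance 619.15 = 364517.83
Buyer's account: destination terminal 624.65 + brokerage 345.26 + duty 2454.77 = 3424.68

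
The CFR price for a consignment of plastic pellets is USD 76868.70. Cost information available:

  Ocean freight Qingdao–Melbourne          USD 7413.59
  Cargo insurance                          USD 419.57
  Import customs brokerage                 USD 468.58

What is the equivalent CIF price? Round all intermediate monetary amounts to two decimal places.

Not relevant to the conversion: freight — on the seller under both CFR and CIF; already in the CFR price and stays in the CIF price. brokerage — on the buyer under both terms; not part of either seller's price.
From CFR to CIF, the seller additionally bears: insurance.
CIF price = 76868.70 + 419.57 = 77288.27

CIF price: USD 77288.27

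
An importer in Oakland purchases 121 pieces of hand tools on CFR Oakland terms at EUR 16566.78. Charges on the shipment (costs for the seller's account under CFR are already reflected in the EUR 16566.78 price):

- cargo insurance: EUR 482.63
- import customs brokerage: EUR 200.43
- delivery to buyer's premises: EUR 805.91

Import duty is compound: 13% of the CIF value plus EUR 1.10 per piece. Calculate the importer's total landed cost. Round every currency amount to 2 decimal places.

Total landed cost: EUR 20405.27

CFR: the seller pays costs through ocean freight to the destination port, but not insurance.
CIF value = CFR price + insurance = 16566.78 + 482.63 = 17049.41
Ad valorem component: 17049.41 × 13% = 2216.42
Specific component: 121 × 1.10 = 133.10
Import duty = 2216.42 + 133.10 = 2349.52
Buyer bears: insurance 482.63 + brokerage 200.43 + delivery 805.91 + duty 2349.52 = 3838.49
Landed cost = invoice 16566.78 + 3838.49 = 20405.27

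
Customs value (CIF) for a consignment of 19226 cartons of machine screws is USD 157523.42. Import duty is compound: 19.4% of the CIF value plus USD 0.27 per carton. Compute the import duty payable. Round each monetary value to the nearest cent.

Ad valorem component: 157523.42 × 19.4% = 30559.54
Specific component: 19226 × 0.27 = 5191.02
Import duty = 30559.54 + 5191.02 = 35750.56

Import duty: USD 35750.56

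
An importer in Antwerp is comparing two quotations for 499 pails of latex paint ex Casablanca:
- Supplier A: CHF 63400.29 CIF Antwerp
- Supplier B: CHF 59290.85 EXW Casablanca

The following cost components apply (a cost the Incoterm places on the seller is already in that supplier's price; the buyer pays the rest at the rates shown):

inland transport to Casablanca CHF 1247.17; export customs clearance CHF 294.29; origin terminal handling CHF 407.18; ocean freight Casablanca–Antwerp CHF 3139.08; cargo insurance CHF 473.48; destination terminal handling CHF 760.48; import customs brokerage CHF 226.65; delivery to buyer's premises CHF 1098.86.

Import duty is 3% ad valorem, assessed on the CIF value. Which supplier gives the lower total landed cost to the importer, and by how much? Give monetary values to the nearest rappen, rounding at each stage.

Supplier A is cheaper by CHF 1495.31

Supplier A (CIF):
The CIF price already equals the CIF value: 63400.29
Import duty = 63400.29 × 3% = 1902.01
Buyer bears (A): 760.48 + 226.65 + 1098.86 = 2085.99
Landed cost (A) = invoice 63400.29 + 2085.99 + duty 1902.01 = 67388.29
Supplier B (EXW):
CIF value = EXW price + inland to port + export clearance + origin terminal + freight + insurance = 59290.85 + 1247.17 + 294.29 + 407.18 + 3139.08 + 473.48 = 64852.05
Import duty = 64852.05 × 3% = 1945.56
Buyer bears (B): 1247.17 + 294.29 + 407.18 + 3139.08 + 473.48 + 760.48 + 226.65 + 1098.86 = 7647.19
Landed cost (B) = invoice 59290.85 + 7647.19 + duty 1945.56 = 68883.60
Difference = |67388.29 − 68883.60| = 1495.31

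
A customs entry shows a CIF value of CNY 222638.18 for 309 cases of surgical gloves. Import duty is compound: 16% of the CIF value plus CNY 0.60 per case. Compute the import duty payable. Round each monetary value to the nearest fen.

Import duty: CNY 35807.51

Ad valorem component: 222638.18 × 16% = 35622.11
Specific component: 309 × 0.60 = 185.40
Import duty = 35622.11 + 185.40 = 35807.51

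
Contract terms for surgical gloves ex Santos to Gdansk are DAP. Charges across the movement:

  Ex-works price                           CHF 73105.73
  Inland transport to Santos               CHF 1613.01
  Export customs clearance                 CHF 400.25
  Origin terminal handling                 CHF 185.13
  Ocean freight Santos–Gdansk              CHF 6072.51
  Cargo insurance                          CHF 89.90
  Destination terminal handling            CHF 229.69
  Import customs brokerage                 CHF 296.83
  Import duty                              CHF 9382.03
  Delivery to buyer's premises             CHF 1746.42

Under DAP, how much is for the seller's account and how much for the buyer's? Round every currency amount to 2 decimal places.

Seller: CHF 83442.64; buyer: CHF 9678.86

DAP: the seller bears all costs to the named destination except import duty and clearance.
Seller's account: goods 73105.73 + inland to port 1613.01 + export clearance 400.25 + origin terminal 185.13 + freight 6072.51 + insurance 89.90 + destination terminal 229.69 + delivery 1746.42 = 83442.64
Buyer's account: brokerage 296.83 + duty 9382.03 = 9678.86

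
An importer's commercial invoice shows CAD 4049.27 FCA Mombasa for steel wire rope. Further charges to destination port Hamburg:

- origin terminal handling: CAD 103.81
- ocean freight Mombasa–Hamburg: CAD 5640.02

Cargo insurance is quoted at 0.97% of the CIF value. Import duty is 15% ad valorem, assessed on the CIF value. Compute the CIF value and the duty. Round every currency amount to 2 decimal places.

Let C be the CIF value. C = FCA price + pre-shipment costs + freight + 0.97% × C
C − 0.97% × C = 4049.27 + 103.81 + 5640.02
0.9903 × C = 9793.10
C = 9793.10 / 0.9903 = 9889.02
Insurance premium = 0.97% × 9889.02 = 95.92
Import duty = 9889.02 × 15% = 1483.35

CIF value: CAD 9889.02; import duty: CAD 1483.35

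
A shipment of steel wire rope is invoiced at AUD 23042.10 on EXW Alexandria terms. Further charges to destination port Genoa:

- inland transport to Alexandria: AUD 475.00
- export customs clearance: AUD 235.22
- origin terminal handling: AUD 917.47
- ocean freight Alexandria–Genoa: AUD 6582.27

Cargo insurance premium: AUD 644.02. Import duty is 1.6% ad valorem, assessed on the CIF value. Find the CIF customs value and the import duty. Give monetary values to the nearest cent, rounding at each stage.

CIF = EXW price + pre-shipment costs + freight + insurance
CIF = 23042.10 + 475.00 + 235.22 + 917.47 + 6582.27 + 644.02 = 31896.08
Import duty = 31896.08 × 1.6% = 510.34

CIF value: AUD 31896.08; import duty: AUD 510.34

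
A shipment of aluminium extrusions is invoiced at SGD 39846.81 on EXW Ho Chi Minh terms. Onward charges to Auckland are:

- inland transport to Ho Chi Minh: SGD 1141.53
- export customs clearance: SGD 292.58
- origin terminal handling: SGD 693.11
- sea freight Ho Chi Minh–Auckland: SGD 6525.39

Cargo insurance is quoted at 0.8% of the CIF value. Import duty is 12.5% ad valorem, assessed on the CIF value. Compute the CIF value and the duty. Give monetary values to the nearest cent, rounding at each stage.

Let C be the CIF value. C = EXW price + pre-shipment costs + freight + 0.8% × C
C − 0.8% × C = 39846.81 + 1141.53 + 292.58 + 693.11 + 6525.39
0.992 × C = 48499.42
C = 48499.42 / 0.992 = 48890.54
Insurance premium = 0.8% × 48890.54 = 391.12
Import duty = 48890.54 × 12.5% = 6111.32

CIF value: SGD 48890.54; import duty: SGD 6111.32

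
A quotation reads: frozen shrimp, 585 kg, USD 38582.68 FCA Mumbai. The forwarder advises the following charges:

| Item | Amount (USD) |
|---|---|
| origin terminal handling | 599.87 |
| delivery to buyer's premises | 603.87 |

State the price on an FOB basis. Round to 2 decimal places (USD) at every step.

FOB price: USD 39182.55

Not relevant to the conversion: delivery — on the buyer under both terms; not part of either seller's price.
From FCA to FOB, the seller additionally bears: origin terminal.
FOB price = 38582.68 + 599.87 = 39182.55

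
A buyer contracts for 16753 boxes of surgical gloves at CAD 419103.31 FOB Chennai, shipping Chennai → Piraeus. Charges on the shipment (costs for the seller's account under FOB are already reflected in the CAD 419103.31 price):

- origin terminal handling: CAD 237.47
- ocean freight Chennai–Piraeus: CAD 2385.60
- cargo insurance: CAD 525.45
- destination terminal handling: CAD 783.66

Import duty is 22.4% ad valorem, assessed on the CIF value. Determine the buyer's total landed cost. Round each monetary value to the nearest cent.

FOB: the seller bears costs until goods are on board at the origin port; the buyer bears freight, insurance and all costs thereafter.
Already in the invoice (seller's account under FOB): origin terminal — exclude.
CIF value = FOB price + freight + insurance = 419103.31 + 2385.60 + 525.45 = 422014.36
Import duty = 422014.36 × 22.4% = 94531.22
Buyer bears: freight 2385.60 + insurance 525.45 + destination terminal 783.66 + duty 94531.22 = 98225.93
Landed cost = invoice 419103.31 + 98225.93 = 517329.24

Total landed cost: CAD 517329.24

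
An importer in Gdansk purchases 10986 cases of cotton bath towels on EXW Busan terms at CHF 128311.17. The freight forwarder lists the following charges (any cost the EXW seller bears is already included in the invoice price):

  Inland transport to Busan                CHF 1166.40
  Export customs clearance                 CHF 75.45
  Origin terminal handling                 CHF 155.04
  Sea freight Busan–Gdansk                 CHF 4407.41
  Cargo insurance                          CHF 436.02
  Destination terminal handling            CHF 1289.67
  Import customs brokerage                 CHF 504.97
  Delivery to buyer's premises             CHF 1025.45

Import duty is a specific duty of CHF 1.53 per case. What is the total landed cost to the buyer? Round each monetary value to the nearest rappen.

Total landed cost: CHF 154180.16

EXW: the seller makes goods available at their premises; the buyer bears all onward costs.
CIF value = EXW price + inland to port + export clearance + origin terminal + freight + insurance = 128311.17 + 1166.40 + 75.45 + 155.04 + 4407.41 + 436.02 = 134551.49
Import duty = 10986 × 1.53 = 16808.58
Buyer bears: inland to port 1166.40 + export clearance 75.45 + origin terminal 155.04 + freight 4407.41 + insurance 436.02 + destination terminal 1289.67 + brokerage 504.97 + delivery 1025.45 + duty 16808.58 = 25868.99
Landed cost = invoice 128311.17 + 25868.99 = 154180.16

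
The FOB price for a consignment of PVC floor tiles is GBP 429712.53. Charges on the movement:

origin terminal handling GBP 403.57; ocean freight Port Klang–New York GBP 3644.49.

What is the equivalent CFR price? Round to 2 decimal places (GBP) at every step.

CFR price: GBP 433357.02

Not relevant to the conversion: origin terminal — on the seller under both FOB and CFR; already in the FOB price and stays in the CFR price.
From FOB to CFR, the seller additionally bears: freight.
CFR price = 429712.53 + 3644.49 = 433357.02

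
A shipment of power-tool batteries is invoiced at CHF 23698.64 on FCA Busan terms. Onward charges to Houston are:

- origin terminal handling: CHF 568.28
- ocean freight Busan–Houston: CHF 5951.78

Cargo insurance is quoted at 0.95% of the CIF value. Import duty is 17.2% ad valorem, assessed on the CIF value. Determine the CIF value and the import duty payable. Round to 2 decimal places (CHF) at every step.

CIF value: CHF 30508.53; import duty: CHF 5247.47

Let C be the CIF value. C = FCA price + pre-shipment costs + freight + 0.95% × C
C − 0.95% × C = 23698.64 + 568.28 + 5951.78
0.9905 × C = 30218.70
C = 30218.70 / 0.9905 = 30508.53
Insurance premium = 0.95% × 30508.53 = 289.83
Import duty = 30508.53 × 17.2% = 5247.47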